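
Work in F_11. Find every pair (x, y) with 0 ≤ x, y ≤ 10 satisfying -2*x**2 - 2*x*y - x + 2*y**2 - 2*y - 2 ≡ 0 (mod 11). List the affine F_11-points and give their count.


Affine F_11-points: {(0, 4), (0, 8), (1, 4), (1, 9), (2, 7), (6, 9), (7, 1), (7, 7), (8, 1), (8, 8)}; count = 10.

For each of the 121 pairs (x, y) ∈ F_11², evaluate f(x, y) mod 11. Record the zeros.
  x = 0: [0↦9, 1↦9, 2↦2, 3↦10, 4↦0, 5↦5, 6↦3, 7↦5, 8↦0, 9↦10, 10↦2]  zeros at y ∈ {4, 8}
  x = 1: [0↦6, 1↦4, 2↦6, 3↦1, 4↦0, 5↦3, 6↦10, 7↦10, 8↦3, 9↦0, 10↦1]  zeros at y ∈ {4, 9}
  x = 2: [0↦10, 1↦6, 2↦6, 3↦10, 4↦7, 5↦8, 6↦2, 7↦0, 8↦2, 9↦8, 10↦7]  zeros at y ∈ {7}
  x = 3: [0↦10, 1↦4, 2↦2, 3↦4, 4↦10, 5↦9, 6↦1, 7↦8, 8↦8, 9↦1, 10↦9]  zeros at y ∈ ∅
  x = 4: [0↦6, 1↦9, 2↦5, 3↦5, 4↦9, 5↦6, 6↦7, 7↦1, 8↦10, 9↦1, 10↦7]  zeros at y ∈ ∅
  x = 5: [0↦9, 1↦10, 2↦4, 3↦2, 4↦4, 5↦10, 6↦9, 7↦1, 8↦8, 9↦8, 10↦1]  zeros at y ∈ ∅
  x = 6: [0↦8, 1↦7, 2↦10, 3↦6, 4↦6, 5↦10, 6↦7, 7↦8, 8↦2, 9↦0, 10↦2]  zeros at y ∈ {9}
  x = 7: [0↦3, 1↦0, 2↦1, 3↦6, 4↦4, 5↦6, 6↦1, 7↦0, 8↦3, 9↦10, 10↦10]  zeros at y ∈ {1, 7}
  x = 8: [0↦5, 1↦0, 2↦10, 3↦2, 4↦9, 5↦9, 6↦2, 7↦10, 8↦0, 9↦5, 10↦3]  zeros at y ∈ {1, 8}
  x = 9: [0↦3, 1↦7, 2↦4, 3↦5, 4↦10, 5↦8, 6↦10, 7↦5, 8↦4, 9↦7, 10↦3]  zeros at y ∈ ∅
  x = 10: [0↦8, 1↦10, 2↦5, 3↦4, 4↦7, 5↦3, 6↦3, 7↦7, 8↦4, 9↦5, 10↦10]  zeros at y ∈ ∅
Collecting zeros: affine points = {(0, 4), (0, 8), (1, 4), (1, 9), (2, 7), (6, 9), (7, 1), (7, 7), (8, 1), (8, 8)}.
Total count |C(F_11)_aff| = 10.


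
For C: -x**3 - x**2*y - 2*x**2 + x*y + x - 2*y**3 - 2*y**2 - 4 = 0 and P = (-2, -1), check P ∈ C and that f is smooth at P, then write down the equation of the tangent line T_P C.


Tangent line at P: -8*x - 8*y - 24 = 0.

Step 1: f(-2, -1) = 0, so P lies on C.
Step 2: partial derivatives
  f_x(x, y) = -3*x**2 - 2*x*y - 4*x + y + 1, f_y(x, y) = -x**2 + x - 6*y**2 - 4*y.
  f_x(P) = -8, f_y(P) = -8 (gradient nonzero, so P is smooth).
Step 3: tangent line at P: -8·(x − -2) + -8·(y − -1) = 0.
Expanding: -8*x - 8*y - 24 = 0.


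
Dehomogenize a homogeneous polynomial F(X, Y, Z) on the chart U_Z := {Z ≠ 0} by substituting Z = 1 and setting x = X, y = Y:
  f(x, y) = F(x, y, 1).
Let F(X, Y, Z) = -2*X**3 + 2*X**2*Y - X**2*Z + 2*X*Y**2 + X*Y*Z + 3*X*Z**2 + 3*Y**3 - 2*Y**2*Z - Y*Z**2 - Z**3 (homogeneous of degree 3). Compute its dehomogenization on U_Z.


f(x, y) = -2*x**3 + 2*x**2*y - x**2 + 2*x*y**2 + x*y + 3*x + 3*y**3 - 2*y**2 - y - 1

On U_Z we set Z = 1. Each monomial c·X^i·Y^j·Z^k in F becomes c·x^i·y^j·1^k = c·x^i·y^j.
Substituting Z = 1: F(X, Y, 1) = -2*x**3 + 2*x**2*y - x**2 + 2*x*y**2 + x*y + 3*x + 3*y**3 - 2*y**2 - y - 1.
Note: deg(f) ≤ deg(F) = 3; strict inequality happens when F is divisible by Z (lost terms).


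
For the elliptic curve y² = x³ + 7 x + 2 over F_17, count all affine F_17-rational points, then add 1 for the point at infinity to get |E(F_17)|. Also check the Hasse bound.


Affine points = {(0, 6), (0, 11), (3, 4), (3, 13), (4, 3), (4, 14), (5, 3), (5, 14), (8, 3), (8, 14), (10, 1), (10, 16), (11, 4), (11, 13)}; affine count = 14; |E(F_17)| = 15.

Discriminant check: Δ ∝ 4a³ + 27b² = 4·7³ + 27·2² = 4·343 + 27·4 ≡ 1 (mod 17). Nonzero ⇒ E is nonsingular.
For each x ∈ F_17, compute rhs = x³ + 7·x + 2 mod 17, then count y ∈ F_17 with y² ≡ rhs.
  x = 0: rhs = 2, matching y values: 6, 11 (2 points).
  x = 1: rhs = 10, matching y values: none (0 points).
  x = 2: rhs = 7, matching y values: none (0 points).
  x = 3: rhs = 16, matching y values: 4, 13 (2 points).
  x = 4: rhs = 9, matching y values: 3, 14 (2 points).
  x = 5: rhs = 9, matching y values: 3, 14 (2 points).
  x = 6: rhs = 5, matching y values: none (0 points).
  x = 7: rhs = 3, matching y values: none (0 points).
  x = 8: rhs = 9, matching y values: 3, 14 (2 points).
  x = 9: rhs = 12, matching y values: none (0 points).
  x = 10: rhs = 1, matching y values: 1, 16 (2 points).
  x = 11: rhs = 16, matching y values: 4, 13 (2 points).
  x = 12: rhs = 12, matching y values: none (0 points).
  x = 13: rhs = 12, matching y values: none (0 points).
  x = 14: rhs = 5, matching y values: none (0 points).
  x = 15: rhs = 14, matching y values: none (0 points).
  x = 16: rhs = 11, matching y values: none (0 points).
Total affine count: 14.
Full point count |E(F_17)| = 14 + 1 = 15.
Hasse bound: |15 − (17+1)| = |-3| = 3 ≤ 2√17 ≈ 8.2462 ✓.


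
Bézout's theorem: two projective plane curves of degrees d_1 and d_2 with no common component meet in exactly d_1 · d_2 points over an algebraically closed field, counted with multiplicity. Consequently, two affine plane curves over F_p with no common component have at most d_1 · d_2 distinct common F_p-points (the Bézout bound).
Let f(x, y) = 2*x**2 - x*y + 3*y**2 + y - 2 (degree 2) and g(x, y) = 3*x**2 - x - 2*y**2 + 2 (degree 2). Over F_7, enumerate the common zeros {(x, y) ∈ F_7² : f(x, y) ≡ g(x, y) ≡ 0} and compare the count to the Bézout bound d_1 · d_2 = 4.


Common zeros: {(0, 6)}; count = 1; Bézout bound = 4.

deg(f) = 2, deg(g) = 2, so Bézout bound = 4.
Scan x ∈ F_7. For each x, list the y ∈ F_7 with f(x, y) ≡ 0 and those with g(x, y) ≡ 0 (mod 7); the common zeros in that column are the intersection.
  x = 0: f ≡ 0 at y ∈ {3, 6}; g ≡ 0 at y ∈ {1, 6}; common: {6}.
  x = 1: f ≡ 0 at y ∈ {0}; g ≡ 0 at y ∈ {3, 4}; common: ∅.
  x = 2: f ≡ 0 at y ∈ ∅; g ≡ 0 at y ∈ ∅; common: ∅.
  x = 3: f ≡ 0 at y ∈ {4, 6}; g ≡ 0 at y ∈ ∅; common: ∅.
  x = 4: f ≡ 0 at y ∈ ∅; g ≡ 0 at y ∈ {3, 4}; common: ∅.
  x = 5: f ≡ 0 at y ∈ {3}; g ≡ 0 at y ∈ {1, 6}; common: ∅.
  x = 6: f ≡ 0 at y ∈ {0, 4}; g ≡ 0 at y ∈ ∅; common: ∅.
Collecting: common zeros = {(0, 6)}, so the count is 1.
Comparison with the Bézout bound: 1 ≤ 4 = deg(f)·deg(g), as expected for curves with no common component (the affine F_7-count falls short of the bound because intersections may lie at infinity, over extension fields, or carry multiplicity).


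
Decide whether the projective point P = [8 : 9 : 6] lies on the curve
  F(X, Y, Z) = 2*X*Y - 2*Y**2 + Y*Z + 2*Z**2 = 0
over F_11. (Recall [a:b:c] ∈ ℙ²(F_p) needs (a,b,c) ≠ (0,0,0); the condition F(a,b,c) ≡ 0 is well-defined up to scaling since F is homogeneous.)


F(8,9,6) ≡ 9 (mod 11); P is NOT on the curve.

Evaluate F(8, 9, 6) term-by-term (mod 11).
  2*X*Y ↦ 2·8·9·1 = 144
  -2*Y**2 ↦ -2·1·81·1 = -162
  Y*Z ↦ 1·1·9·6 = 54
  2*Z**2 ↦ 2·1·1·36 = 72
Sum: F(8, 9, 6) = (144) + (-162) + (54) + (72) = 108.
Reducing mod 11: 108 ≡ 9 (mod 11).
Since F(a, b, c) ≡ 9 ≠ 0 (mod 11), P does NOT lie on the curve.


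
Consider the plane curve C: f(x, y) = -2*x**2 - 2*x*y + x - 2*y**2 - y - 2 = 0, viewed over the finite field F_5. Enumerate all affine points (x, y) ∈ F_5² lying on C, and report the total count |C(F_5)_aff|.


Affine F_5-points: {(0, 1), (1, 3), (2, 1), (2, 4), (4, 0), (4, 3)}; count = 6.

For each of the 25 pairs (x, y) ∈ F_5², evaluate f(x, y) mod 5. Record the zeros.
  x = 0: [0↦3, 1↦0, 2↦3, 3↦2, 4↦2]  zeros at y ∈ {1}
  x = 1: [0↦2, 1↦2, 2↦3, 3↦0, 4↦3]  zeros at y ∈ {3}
  x = 2: [0↦2, 1↦0, 2↦4, 3↦4, 4↦0]  zeros at y ∈ {1, 4}
  x = 3: [0↦3, 1↦4, 2↦1, 3↦4, 4↦3]  zeros at y ∈ ∅
  x = 4: [0↦0, 1↦4, 2↦4, 3↦0, 4↦2]  zeros at y ∈ {0, 3}
Collecting zeros: affine points = {(0, 1), (1, 3), (2, 1), (2, 4), (4, 0), (4, 3)}.
Total count |C(F_5)_aff| = 6.


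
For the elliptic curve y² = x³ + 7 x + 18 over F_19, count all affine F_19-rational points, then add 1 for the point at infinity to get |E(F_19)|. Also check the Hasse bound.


Affine points = {(1, 8), (1, 11), (3, 3), (3, 16), (5, 8), (5, 11), (7, 7), (7, 12), (8, 4), (8, 15), (10, 9), (10, 10), (11, 1), (11, 18), (12, 5), (12, 14), (13, 8), (13, 11)}; affine count = 18; |E(F_19)| = 19.

Discriminant check: Δ ∝ 4a³ + 27b² = 4·7³ + 27·18² = 4·343 + 27·324 ≡ 12 (mod 19). Nonzero ⇒ E is nonsingular.
For each x ∈ F_19, compute rhs = x³ + 7·x + 18 mod 19, then count y ∈ F_19 with y² ≡ rhs.
  x = 0: rhs = 18, matching y values: none (0 points).
  x = 1: rhs = 7, matching y values: 8, 11 (2 points).
  x = 2: rhs = 2, matching y values: none (0 points).
  x = 3: rhs = 9, matching y values: 3, 16 (2 points).
  x = 4: rhs = 15, matching y values: none (0 points).
  x = 5: rhs = 7, matching y values: 8, 11 (2 points).
  x = 6: rhs = 10, matching y values: none (0 points).
  x = 7: rhs = 11, matching y values: 7, 12 (2 points).
  x = 8: rhs = 16, matching y values: 4, 15 (2 points).
  x = 9: rhs = 12, matching y values: none (0 points).
  x = 10: rhs = 5, matching y values: 9, 10 (2 points).
  x = 11: rhs = 1, matching y values: 1, 18 (2 points).
  x = 12: rhs = 6, matching y values: 5, 14 (2 points).
  x = 13: rhs = 7, matching y values: 8, 11 (2 points).
  x = 14: rhs = 10, matching y values: none (0 points).
  x = 15: rhs = 2, matching y values: none (0 points).
  x = 16: rhs = 8, matching y values: none (0 points).
  x = 17: rhs = 15, matching y values: none (0 points).
  x = 18: rhs = 10, matching y values: none (0 points).
Total affine count: 18.
Full point count |E(F_19)| = 18 + 1 = 19.
Hasse bound: |19 − (19+1)| = |-1| = 1 ≤ 2√19 ≈ 8.7178 ✓.


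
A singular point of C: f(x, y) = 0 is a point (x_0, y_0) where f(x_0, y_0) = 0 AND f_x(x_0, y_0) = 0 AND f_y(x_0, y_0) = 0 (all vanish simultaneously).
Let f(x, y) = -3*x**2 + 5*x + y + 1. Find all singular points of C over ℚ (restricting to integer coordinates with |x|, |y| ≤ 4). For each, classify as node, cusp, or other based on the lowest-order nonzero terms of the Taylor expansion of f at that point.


No singular points in the scanned grid; C is smooth there.

Compute partial derivatives:
  f_x = 5 - 6*x.
  f_y = 1.
f_y = 1 is a nonzero constant, so f_y never vanishes: no point (x, y) can satisfy f = f_x = f_y = 0. In particular no (x, y) ∈ {−4, ..., 4}² is singular; the curve is smooth.


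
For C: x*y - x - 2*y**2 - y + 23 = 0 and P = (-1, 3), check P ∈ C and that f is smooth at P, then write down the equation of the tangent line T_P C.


Tangent line at P: 2*x - 14*y + 44 = 0.

Step 1: f(-1, 3) = 0, so P lies on C.
Step 2: partial derivatives
  f_x(x, y) = y - 1, f_y(x, y) = x - 4*y - 1.
  f_x(P) = 2, f_y(P) = -14 (gradient nonzero, so P is smooth).
Step 3: tangent line at P: 2·(x − -1) + -14·(y − 3) = 0.
Expanding: 2*x - 14*y + 44 = 0.


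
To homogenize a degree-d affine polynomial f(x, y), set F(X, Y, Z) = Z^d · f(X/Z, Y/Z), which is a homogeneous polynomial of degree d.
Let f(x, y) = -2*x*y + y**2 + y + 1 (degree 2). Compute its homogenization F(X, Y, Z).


F(X, Y, Z) = -2*X*Y + Y**2 + Y*Z + Z**2

deg(f) = 2.
Substitute x = X/Z, y = Y/Z into f, then multiply by Z^2.
  monomial -2·x^1·y^1 ↦ -2·X^1·Y^1·Z^0.
  monomial 1·x^0·y^2 ↦ 1·X^0·Y^2·Z^0.
  monomial 1·x^0·y^1 ↦ 1·X^0·Y^1·Z^1.
  monomial 1·x^0·y^0 ↦ 1·X^0·Y^0·Z^2.
Collecting: F(X, Y, Z) = -2*X*Y + Y**2 + Y*Z + Z**2.


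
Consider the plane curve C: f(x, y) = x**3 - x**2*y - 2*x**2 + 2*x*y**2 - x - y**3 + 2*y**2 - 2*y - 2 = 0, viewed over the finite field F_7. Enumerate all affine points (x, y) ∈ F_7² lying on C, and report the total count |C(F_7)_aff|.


Affine F_7-points: {(0, 4), (2, 2), (3, 1), (4, 3), (6, 6)}; count = 5.

For each of the 49 pairs (x, y) ∈ F_7², evaluate f(x, y) mod 7. Record the zeros.
  x = 0: [0↦5, 1↦4, 2↦1, 3↦4, 4↦0, 5↦4, 6↦3]  zeros at y ∈ {4}
  x = 1: [0↦3, 1↦3, 2↦5, 3↦3, 4↦5, 5↦5, 6↦4]  zeros at y ∈ ∅
  x = 2: [0↦3, 1↦2, 2↦0, 3↦5, 4↦4, 5↦5, 6↦2]  zeros at y ∈ {2}
  x = 3: [0↦4, 1↦0, 2↦6, 3↦2, 4↦3, 5↦3, 6↦3]  zeros at y ∈ {1}
  x = 4: [0↦5, 1↦3, 2↦1, 3↦0, 4↦1, 5↦5, 6↦6]  zeros at y ∈ {3}
  x = 5: [0↦5, 1↦3, 2↦5, 3↦5, 4↦4, 5↦3, 6↦3]  zeros at y ∈ ∅
  x = 6: [0↦3, 1↦6, 2↦3, 3↦2, 4↦4, 5↦3, 6↦0]  zeros at y ∈ {6}
Collecting zeros: affine points = {(0, 4), (2, 2), (3, 1), (4, 3), (6, 6)}.
Total count |C(F_7)_aff| = 5.


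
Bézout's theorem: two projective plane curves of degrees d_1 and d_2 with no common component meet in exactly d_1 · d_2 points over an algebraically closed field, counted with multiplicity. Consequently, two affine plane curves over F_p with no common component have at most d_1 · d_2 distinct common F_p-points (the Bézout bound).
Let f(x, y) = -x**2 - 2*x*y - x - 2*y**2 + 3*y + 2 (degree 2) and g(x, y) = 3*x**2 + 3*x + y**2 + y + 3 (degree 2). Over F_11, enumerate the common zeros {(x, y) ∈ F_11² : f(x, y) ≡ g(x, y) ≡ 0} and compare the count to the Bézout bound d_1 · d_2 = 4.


Common zeros: {(0, 5), (9, 9)}; count = 2; Bézout bound = 4.

deg(f) = 2, deg(g) = 2, so Bézout bound = 4.
Scan x ∈ F_11. For each x, list the y ∈ F_11 with f(x, y) ≡ 0 and those with g(x, y) ≡ 0 (mod 11); the common zeros in that column are the intersection.
  x = 0: f ≡ 0 at y ∈ {2, 5}; g ≡ 0 at y ∈ {5}; common: {5}.
  x = 1: f ≡ 0 at y ∈ {0, 6}; g ≡ 0 at y ∈ {1, 9}; common: ∅.
  x = 2: f ≡ 0 at y ∈ ∅; g ≡ 0 at y ∈ {3, 7}; common: ∅.
  x = 3: f ≡ 0 at y ∈ ∅; g ≡ 0 at y ∈ ∅; common: ∅.
  x = 4: f ≡ 0 at y ∈ ∅; g ≡ 0 at y ∈ ∅; common: ∅.
  x = 5: f ≡ 0 at y ∈ {4, 9}; g ≡ 0 at y ∈ {2, 8}; common: ∅.
  x = 6: f ≡ 0 at y ∈ {2, 10}; g ≡ 0 at y ∈ ∅; common: ∅.
  x = 7: f ≡ 0 at y ∈ ∅; g ≡ 0 at y ∈ ∅; common: ∅.
  x = 8: f ≡ 0 at y ∈ {4, 6}; g ≡ 0 at y ∈ {3, 7}; common: ∅.
  x = 9: f ≡ 0 at y ∈ {0, 9}; g ≡ 0 at y ∈ {1, 9}; common: {9}.
  x = 10: f ≡ 0 at y ∈ ∅; g ≡ 0 at y ∈ {5}; common: ∅.
Collecting: common zeros = {(0, 5), (9, 9)}, so the count is 2.
Comparison with the Bézout bound: 2 ≤ 4 = deg(f)·deg(g), as expected for curves with no common component (the affine F_11-count falls short of the bound because intersections may lie at infinity, over extension fields, or carry multiplicity).


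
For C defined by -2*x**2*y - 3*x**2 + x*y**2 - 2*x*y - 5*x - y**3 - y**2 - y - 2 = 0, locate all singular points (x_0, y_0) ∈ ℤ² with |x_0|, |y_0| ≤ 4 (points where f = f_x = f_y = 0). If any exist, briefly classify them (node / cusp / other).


Singular points: {(-1, -1)}; classification: node.

Compute partial derivatives:
  f_x = -4*x*y - 6*x + y**2 - 2*y - 5.
  f_y = -2*x**2 + 2*x*y - 2*x - 3*y**2 - 2*y - 1.
Scan x_0 ∈ {−4, ..., 4}. For each x_0, f_y(x_0, y) is a polynomial in y; find its integer roots y ∈ {−4, ..., 4}, then test f_x and f at those candidates.
  x = -4: f_y(-4, y) = -3*y**2 - 10*y - 25; no integer root y with |y| ≤ 4.
  x = -3: f_y(-3, y) = -3*y**2 - 8*y - 13; no integer root y with |y| ≤ 4.
  x = -2: f_y(-2, y) = -3*y**2 - 6*y - 5; no integer root y with |y| ≤ 4.
  x = -1: f_y(-1, y) = -3*y**2 - 4*y - 1; vanishes at y ∈ {-1}. (-1, -1): f_x = 0, f = 0 — SINGULAR.
  x = 0: f_y(0, y) = -3*y**2 - 2*y - 1; no integer root y with |y| ≤ 4.
  x = 1: f_y(1, y) = -3*y**2 - 5; no integer root y with |y| ≤ 4.
  x = 2: f_y(2, y) = -3*y**2 + 2*y - 13; no integer root y with |y| ≤ 4.
  x = 3: f_y(3, y) = -3*y**2 + 4*y - 25; no integer root y with |y| ≤ 4.
  x = 4: f_y(4, y) = -3*y**2 + 6*y - 41; no integer root y with |y| ≤ 4.
Only singular point on the grid: (-1, -1).
Classify: substitute x = -1 + u, y = -1 + v and expand: f = -2*u**2*v - u**2 + u*v**2 - v**3 + v**2.
No constant or linear terms (consistent with a singular point). Quadratic part: -u**2 + v**2. Cubic part: -2*u**2*v + u*v**2 - v**3.
The quadratic part v**2 - u**2 = (v − u)(v + u) splits into two distinct linear factors, so there are two distinct tangent lines y − -1 = ±(x − -1) — this is a node (ordinary double point).
Classification: node.


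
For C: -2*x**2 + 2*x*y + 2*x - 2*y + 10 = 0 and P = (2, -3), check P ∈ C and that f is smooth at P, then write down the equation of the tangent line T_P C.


Tangent line at P: -12*x + 2*y + 30 = 0.

Step 1: f(2, -3) = 0, so P lies on C.
Step 2: partial derivatives
  f_x(x, y) = -4*x + 2*y + 2, f_y(x, y) = 2*x - 2.
  f_x(P) = -12, f_y(P) = 2 (gradient nonzero, so P is smooth).
Step 3: tangent line at P: -12·(x − 2) + 2·(y − -3) = 0.
Expanding: -12*x + 2*y + 30 = 0.


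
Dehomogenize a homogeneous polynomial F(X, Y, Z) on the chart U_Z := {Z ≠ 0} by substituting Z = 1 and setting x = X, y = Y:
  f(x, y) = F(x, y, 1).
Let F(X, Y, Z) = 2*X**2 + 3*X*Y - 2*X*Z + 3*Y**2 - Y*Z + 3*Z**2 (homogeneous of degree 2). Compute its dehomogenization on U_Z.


f(x, y) = 2*x**2 + 3*x*y - 2*x + 3*y**2 - y + 3

On U_Z we set Z = 1. Each monomial c·X^i·Y^j·Z^k in F becomes c·x^i·y^j·1^k = c·x^i·y^j.
Substituting Z = 1: F(X, Y, 1) = 2*x**2 + 3*x*y - 2*x + 3*y**2 - y + 3.
Note: deg(f) ≤ deg(F) = 2; strict inequality happens when F is divisible by Z (lost terms).


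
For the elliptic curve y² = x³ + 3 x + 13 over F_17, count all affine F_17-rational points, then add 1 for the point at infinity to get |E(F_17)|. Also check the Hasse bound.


Affine points = {(0, 8), (0, 9), (1, 0), (3, 7), (3, 10), (4, 2), (4, 15), (5, 0), (6, 3), (6, 14), (9, 2), (9, 15), (11, 0), (12, 3), (12, 14), (15, 4), (15, 13), (16, 3), (16, 14)}; affine count = 19; |E(F_17)| = 20.

Discriminant check: Δ ∝ 4a³ + 27b² = 4·3³ + 27·13² = 4·27 + 27·169 ≡ 13 (mod 17). Nonzero ⇒ E is nonsingular.
For each x ∈ F_17, compute rhs = x³ + 3·x + 13 mod 17, then count y ∈ F_17 with y² ≡ rhs.
  x = 0: rhs = 13, matching y values: 8, 9 (2 points).
  x = 1: rhs = 0, matching y values: 0 (1 points).
  x = 2: rhs = 10, matching y values: none (0 points).
  x = 3: rhs = 15, matching y values: 7, 10 (2 points).
  x = 4: rhs = 4, matching y values: 2, 15 (2 points).
  x = 5: rhs = 0, matching y values: 0 (1 points).
  x = 6: rhs = 9, matching y values: 3, 14 (2 points).
  x = 7: rhs = 3, matching y values: none (0 points).
  x = 8: rhs = 5, matching y values: none (0 points).
  x = 9: rhs = 4, matching y values: 2, 15 (2 points).
  x = 10: rhs = 6, matching y values: none (0 points).
  x = 11: rhs = 0, matching y values: 0 (1 points).
  x = 12: rhs = 9, matching y values: 3, 14 (2 points).
  x = 13: rhs = 5, matching y values: none (0 points).
  x = 14: rhs = 11, matching y values: none (0 points).
  x = 15: rhs = 16, matching y values: 4, 13 (2 points).
  x = 16: rhs = 9, matching y values: 3, 14 (2 points).
Total affine count: 19.
Full point count |E(F_17)| = 19 + 1 = 20.
Hasse bound: |20 − (17+1)| = |2| = 2 ≤ 2√17 ≈ 8.2462 ✓.


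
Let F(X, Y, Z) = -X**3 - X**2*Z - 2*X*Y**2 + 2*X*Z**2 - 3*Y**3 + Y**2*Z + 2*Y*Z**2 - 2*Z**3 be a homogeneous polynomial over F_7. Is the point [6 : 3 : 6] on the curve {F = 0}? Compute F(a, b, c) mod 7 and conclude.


F(6,3,6) ≡ 6 (mod 7); P is NOT on the curve.

Evaluate F(6, 3, 6) term-by-term (mod 7).
  -X**3 ↦ -1·216·1·1 = -216
  -X**2*Z ↦ -1·36·1·6 = -216
  -2*X*Y**2 ↦ -2·6·9·1 = -108
  2*X*Z**2 ↦ 2·6·1·36 = 432
  -3*Y**3 ↦ -3·1·27·1 = -81
  Y**2*Z ↦ 1·1·9·6 = 54
  2*Y*Z**2 ↦ 2·1·3·36 = 216
  -2*Z**3 ↦ -2·1·1·216 = -432
Sum: F(6, 3, 6) = (-216) + (-216) + (-108) + (432) + (-81) + (54) + (216) + (-432) = -351.
Reducing mod 7: -351 ≡ 6 (mod 7).
Since F(a, b, c) ≡ 6 ≠ 0 (mod 7), P does NOT lie on the curve.


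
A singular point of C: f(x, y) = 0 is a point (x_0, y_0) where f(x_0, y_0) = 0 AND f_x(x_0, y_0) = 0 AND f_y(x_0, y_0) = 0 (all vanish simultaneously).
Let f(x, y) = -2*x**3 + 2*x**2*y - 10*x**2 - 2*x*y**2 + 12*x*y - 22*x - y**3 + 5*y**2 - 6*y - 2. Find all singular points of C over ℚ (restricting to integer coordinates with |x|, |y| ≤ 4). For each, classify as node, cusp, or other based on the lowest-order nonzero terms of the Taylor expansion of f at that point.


Singular points: {(-1, 2)}; classification: cusp.

Compute partial derivatives:
  f_x = -6*x**2 + 4*x*y - 20*x - 2*y**2 + 12*y - 22.
  f_y = 2*x**2 - 4*x*y + 12*x - 3*y**2 + 10*y - 6.
Scan x_0 ∈ {−4, ..., 4}. For each x_0, f_y(x_0, y) is a polynomial in y; find its integer roots y ∈ {−4, ..., 4}, then test f_x and f at those candidates.
  x = -4: f_y(-4, y) = -3*y**2 + 26*y - 22; no integer root y with |y| ≤ 4.
  x = -3: f_y(-3, y) = -3*y**2 + 22*y - 24; no integer root y with |y| ≤ 4.
  x = -2: f_y(-2, y) = -3*y**2 + 18*y - 22; no integer root y with |y| ≤ 4.
  x = -1: f_y(-1, y) = -3*y**2 + 14*y - 16; vanishes at y ∈ {2}. (-1, 2): f_x = 0, f = 0 — SINGULAR.
  x = 0: f_y(0, y) = -3*y**2 + 10*y - 6; no integer root y with |y| ≤ 4.
  x = 1: f_y(1, y) = -3*y**2 + 6*y + 8; no integer root y with |y| ≤ 4.
  x = 2: f_y(2, y) = -3*y**2 + 2*y + 26; no integer root y with |y| ≤ 4.
  x = 3: f_y(3, y) = -3*y**2 - 2*y + 48; no integer root y with |y| ≤ 4.
  x = 4: f_y(4, y) = -3*y**2 - 6*y + 74; no integer root y with |y| ≤ 4.
Only singular point on the grid: (-1, 2).
Classify: substitute x = -1 + u, y = 2 + v and expand: f = -2*u**3 + 2*u**2*v - 2*u*v**2 - v**3 + v**2.
No constant or linear terms (consistent with a singular point). Quadratic part: v**2. Cubic part: -2*u**3 + 2*u**2*v - 2*u*v**2 - v**3.
The quadratic part v**2 is a perfect square, so there is a single (double) tangent line v = 0, i.e. y = 2. Restricting the cubic part to that line (v = 0) leaves -2*u**3 ≠ 0, so f is not divisible by v and the branch is v² ≈ 2*u**3 to lowest order — this is a cusp.
Classification: cusp.


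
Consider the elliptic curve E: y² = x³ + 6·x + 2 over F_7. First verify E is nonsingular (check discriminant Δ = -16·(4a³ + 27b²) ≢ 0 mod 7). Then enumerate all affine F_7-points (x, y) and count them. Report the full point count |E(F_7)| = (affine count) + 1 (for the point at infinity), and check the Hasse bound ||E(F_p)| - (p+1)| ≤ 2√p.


Affine points = {(0, 3), (0, 4), (1, 3), (1, 4), (2, 1), (2, 6), (6, 3), (6, 4)}; affine count = 8; |E(F_7)| = 9.

Discriminant check: Δ ∝ 4a³ + 27b² = 4·6³ + 27·2² = 4·216 + 27·4 ≡ 6 (mod 7). Nonzero ⇒ E is nonsingular.
For each x ∈ F_7, compute rhs = x³ + 6·x + 2 mod 7, then count y ∈ F_7 with y² ≡ rhs.
  x = 0: rhs = 2, matching y values: 3, 4 (2 points).
  x = 1: rhs = 2, matching y values: 3, 4 (2 points).
  x = 2: rhs = 1, matching y values: 1, 6 (2 points).
  x = 3: rhs = 5, matching y values: none (0 points).
  x = 4: rhs = 6, matching y values: none (0 points).
  x = 5: rhs = 3, matching y values: none (0 points).
  x = 6: rhs = 2, matching y values: 3, 4 (2 points).
Total affine count: 8.
Full point count |E(F_7)| = 8 + 1 = 9.
Hasse bound: |9 − (7+1)| = |1| = 1 ≤ 2√7 ≈ 5.2915 ✓.


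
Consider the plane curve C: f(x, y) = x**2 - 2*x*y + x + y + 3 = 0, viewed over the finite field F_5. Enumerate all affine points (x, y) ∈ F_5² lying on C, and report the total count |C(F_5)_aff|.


Affine F_5-points: {(0, 2), (1, 0), (2, 3), (3, 0), (3, 1), (3, 2), (3, 3), (3, 4), (4, 4)}; count = 9.

For each of the 25 pairs (x, y) ∈ F_5², evaluate f(x, y) mod 5. Record the zeros.
  x = 0: [0↦3, 1↦4, 2↦0, 3↦1, 4↦2]  zeros at y ∈ {2}
  x = 1: [0↦0, 1↦4, 2↦3, 3↦2, 4↦1]  zeros at y ∈ {0}
  x = 2: [0↦4, 1↦1, 2↦3, 3↦0, 4↦2]  zeros at y ∈ {3}
  x = 3: [0↦0, 1↦0, 2↦0, 3↦0, 4↦0]  zeros at y ∈ {0, 1, 2, 3, 4}
  x = 4: [0↦3, 1↦1, 2↦4, 3↦2, 4↦0]  zeros at y ∈ {4}
Collecting zeros: affine points = {(0, 2), (1, 0), (2, 3), (3, 0), (3, 1), (3, 2), (3, 3), (3, 4), (4, 4)}.
Total count |C(F_5)_aff| = 9.


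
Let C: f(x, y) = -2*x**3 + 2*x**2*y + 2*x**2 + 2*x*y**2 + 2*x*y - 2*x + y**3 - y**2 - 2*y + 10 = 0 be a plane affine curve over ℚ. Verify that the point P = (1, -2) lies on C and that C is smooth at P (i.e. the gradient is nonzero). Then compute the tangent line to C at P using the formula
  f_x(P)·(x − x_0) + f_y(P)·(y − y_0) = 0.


Tangent line at P: -8*x + 10*y + 28 = 0.

Step 1: f(1, -2) = 0, so P lies on C.
Step 2: partial derivatives
  f_x(x, y) = -6*x**2 + 4*x*y + 4*x + 2*y**2 + 2*y - 2, f_y(x, y) = 2*x**2 + 4*x*y + 2*x + 3*y**2 - 2*y - 2.
  f_x(P) = -8, f_y(P) = 10 (gradient nonzero, so P is smooth).
Step 3: tangent line at P: -8·(x − 1) + 10·(y − -2) = 0.
Expanding: -8*x + 10*y + 28 = 0.


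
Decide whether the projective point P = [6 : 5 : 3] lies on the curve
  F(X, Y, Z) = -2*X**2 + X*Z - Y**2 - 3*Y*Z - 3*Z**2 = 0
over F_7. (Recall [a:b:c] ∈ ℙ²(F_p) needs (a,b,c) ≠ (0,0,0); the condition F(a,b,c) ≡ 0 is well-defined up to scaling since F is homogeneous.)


F(6,5,3) ≡ 3 (mod 7); P is NOT on the curve.

Evaluate F(6, 5, 3) term-by-term (mod 7).
  -2*X**2 ↦ -2·36·1·1 = -72
  X*Z ↦ 1·6·1·3 = 18
  -Y**2 ↦ -1·1·25·1 = -25
  -3*Y*Z ↦ -3·1·5·3 = -45
  -3*Z**2 ↦ -3·1·1·9 = -27
Sum: F(6, 5, 3) = (-72) + (18) + (-25) + (-45) + (-27) = -151.
Reducing mod 7: -151 ≡ 3 (mod 7).
Since F(a, b, c) ≡ 3 ≠ 0 (mod 7), P does NOT lie on the curve.


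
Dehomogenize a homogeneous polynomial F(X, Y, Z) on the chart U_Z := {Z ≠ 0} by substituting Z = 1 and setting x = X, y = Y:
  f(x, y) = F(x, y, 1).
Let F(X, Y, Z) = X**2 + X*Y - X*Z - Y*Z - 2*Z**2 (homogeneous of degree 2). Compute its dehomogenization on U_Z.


f(x, y) = x**2 + x*y - x - y - 2

On U_Z we set Z = 1. Each monomial c·X^i·Y^j·Z^k in F becomes c·x^i·y^j·1^k = c·x^i·y^j.
Substituting Z = 1: F(X, Y, 1) = x**2 + x*y - x - y - 2.
Note: deg(f) ≤ deg(F) = 2; strict inequality happens when F is divisible by Z (lost terms).


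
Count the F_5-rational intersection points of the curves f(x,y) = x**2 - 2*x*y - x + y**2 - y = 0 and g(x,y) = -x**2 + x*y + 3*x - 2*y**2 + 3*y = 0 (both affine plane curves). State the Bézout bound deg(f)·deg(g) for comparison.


Common zeros: {(0, 0)}; count = 1; Bézout bound = 4.

deg(f) = 2, deg(g) = 2, so Bézout bound = 4.
Scan x ∈ F_5. For each x, list the y ∈ F_5 with f(x, y) ≡ 0 and those with g(x, y) ≡ 0 (mod 5); the common zeros in that column are the intersection.
  x = 0: f ≡ 0 at y ∈ {0, 1}; g ≡ 0 at y ∈ {0, 4}; common: {0}.
  x = 1: f ≡ 0 at y ∈ {0, 3}; g ≡ 0 at y ∈ ∅; common: ∅.
  x = 2: f ≡ 0 at y ∈ ∅; g ≡ 0 at y ∈ {1, 4}; common: ∅.
  x = 3: f ≡ 0 at y ∈ {1}; g ≡ 0 at y ∈ {0, 3}; common: ∅.
  x = 4: f ≡ 0 at y ∈ ∅; g ≡ 0 at y ∈ ∅; common: ∅.
Collecting: common zeros = {(0, 0)}, so the count is 1.
Comparison with the Bézout bound: 1 ≤ 4 = deg(f)·deg(g), as expected for curves with no common component (the affine F_5-count falls short of the bound because intersections may lie at infinity, over extension fields, or carry multiplicity).


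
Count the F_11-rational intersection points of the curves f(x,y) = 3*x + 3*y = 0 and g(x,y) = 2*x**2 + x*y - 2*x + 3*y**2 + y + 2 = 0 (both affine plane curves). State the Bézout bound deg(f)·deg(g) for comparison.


Common zeros: ∅; count = 0; Bézout bound = 2.

deg(f) = 1, deg(g) = 2, so Bézout bound = 2.
Scan x ∈ F_11. For each x, list the y ∈ F_11 with f(x, y) ≡ 0 and those with g(x, y) ≡ 0 (mod 11); the common zeros in that column are the intersection.
  x = 0: f ≡ 0 at y ∈ {0}; g ≡ 0 at y ∈ ∅; common: ∅.
  x = 1: f ≡ 0 at y ∈ {10}; g ≡ 0 at y ∈ ∅; common: ∅.
  x = 2: f ≡ 0 at y ∈ {9}; g ≡ 0 at y ∈ {4, 6}; common: ∅.
  x = 3: f ≡ 0 at y ∈ {8}; g ≡ 0 at y ∈ ∅; common: ∅.
  x = 4: f ≡ 0 at y ∈ {7}; g ≡ 0 at y ∈ ∅; common: ∅.
  x = 5: f ≡ 0 at y ∈ {6}; g ≡ 0 at y ∈ {2, 7}; common: ∅.
  x = 6: f ≡ 0 at y ∈ {5}; g ≡ 0 at y ∈ {2, 3}; common: ∅.
  x = 7: f ≡ 0 at y ∈ {4}; g ≡ 0 at y ∈ {6}; common: ∅.
  x = 8: f ≡ 0 at y ∈ {3}; g ≡ 0 at y ∈ {4}; common: ∅.
  x = 9: f ≡ 0 at y ∈ {2}; g ≡ 0 at y ∈ {7, 8}; common: ∅.
  x = 10: f ≡ 0 at y ∈ {1}; g ≡ 0 at y ∈ {3, 8}; common: ∅.
Collecting: common zeros = ∅, so the count is 0.
Comparison with the Bézout bound: 0 ≤ 2 = deg(f)·deg(g), as expected for curves with no common component (the affine F_11-count falls short of the bound because intersections may lie at infinity, over extension fields, or carry multiplicity).


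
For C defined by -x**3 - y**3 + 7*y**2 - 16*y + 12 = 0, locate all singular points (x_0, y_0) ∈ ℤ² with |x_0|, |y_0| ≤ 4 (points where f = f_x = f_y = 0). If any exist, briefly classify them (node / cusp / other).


Singular points: {(0, 2)}; classification: cusp.

Compute partial derivatives:
  f_x = -3*x**2.
  f_y = -3*y**2 + 14*y - 16.
Scan x_0 ∈ {−4, ..., 4}. For each x_0, f_y(x_0, y) is a polynomial in y; find its integer roots y ∈ {−4, ..., 4}, then test f_x and f at those candidates.
  x = -4: f_y(-4, y) = -3*y**2 + 14*y - 16; vanishes at y ∈ {2}. (-4, 2): f_x = -48 ≠ 0.
  x = -3: f_y(-3, y) = -3*y**2 + 14*y - 16; vanishes at y ∈ {2}. (-3, 2): f_x = -27 ≠ 0.
  x = -2: f_y(-2, y) = -3*y**2 + 14*y - 16; vanishes at y ∈ {2}. (-2, 2): f_x = -12 ≠ 0.
  x = -1: f_y(-1, y) = -3*y**2 + 14*y - 16; vanishes at y ∈ {2}. (-1, 2): f_x = -3 ≠ 0.
  x = 0: f_y(0, y) = -3*y**2 + 14*y - 16; vanishes at y ∈ {2}. (0, 2): f_x = 0, f = 0 — SINGULAR.
  x = 1: f_y(1, y) = -3*y**2 + 14*y - 16; vanishes at y ∈ {2}. (1, 2): f_x = -3 ≠ 0.
  x = 2: f_y(2, y) = -3*y**2 + 14*y - 16; vanishes at y ∈ {2}. (2, 2): f_x = -12 ≠ 0.
  x = 3: f_y(3, y) = -3*y**2 + 14*y - 16; vanishes at y ∈ {2}. (3, 2): f_x = -27 ≠ 0.
  x = 4: f_y(4, y) = -3*y**2 + 14*y - 16; vanishes at y ∈ {2}. (4, 2): f_x = -48 ≠ 0.
Only singular point on the grid: (0, 2).
Classify: substitute x = 0 + u, y = 2 + v and expand: f = -u**3 - v**3 + v**2.
No constant or linear terms (consistent with a singular point). Quadratic part: v**2. Cubic part: -u**3 - v**3.
The quadratic part v**2 is a perfect square, so there is a single (double) tangent line v = 0, i.e. y = 2. Restricting the cubic part to that line (v = 0) leaves -u**3 ≠ 0, so f is not divisible by v and the branch is v² ≈ u**3 to lowest order — this is a cusp.
Classification: cusp.


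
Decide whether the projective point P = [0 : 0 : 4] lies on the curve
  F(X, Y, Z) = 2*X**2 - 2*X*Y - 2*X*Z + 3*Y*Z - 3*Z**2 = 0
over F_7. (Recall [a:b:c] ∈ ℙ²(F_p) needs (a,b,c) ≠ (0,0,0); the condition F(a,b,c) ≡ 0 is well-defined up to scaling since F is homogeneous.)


F(0,0,4) ≡ 1 (mod 7); P is NOT on the curve.

Evaluate F(0, 0, 4) term-by-term (mod 7).
  2*X**2 ↦ 2·0·1·1 = 0
  -2*X*Y ↦ -2·0·0·1 = 0
  -2*X*Z ↦ -2·0·1·4 = 0
  3*Y*Z ↦ 3·1·0·4 = 0
  -3*Z**2 ↦ -3·1·1·16 = -48
Sum: F(0, 0, 4) = (0) + (0) + (0) + (0) + (-48) = -48.
Reducing mod 7: -48 ≡ 1 (mod 7).
Since F(a, b, c) ≡ 1 ≠ 0 (mod 7), P does NOT lie on the curve.


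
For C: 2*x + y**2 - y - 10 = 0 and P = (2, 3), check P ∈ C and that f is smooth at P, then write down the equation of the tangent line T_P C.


Tangent line at P: 2*x + 5*y - 19 = 0.

Step 1: f(2, 3) = 0, so P lies on C.
Step 2: partial derivatives
  f_x(x, y) = 2, f_y(x, y) = 2*y - 1.
  f_x(P) = 2, f_y(P) = 5 (gradient nonzero, so P is smooth).
Step 3: tangent line at P: 2·(x − 2) + 5·(y − 3) = 0.
Expanding: 2*x + 5*y - 19 = 0.


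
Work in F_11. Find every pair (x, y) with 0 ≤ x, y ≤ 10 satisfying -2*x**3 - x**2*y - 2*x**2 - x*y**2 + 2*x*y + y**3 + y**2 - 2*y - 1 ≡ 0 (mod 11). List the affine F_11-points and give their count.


Affine F_11-points: {(1, 4), (1, 9), (2, 6), (2, 8), (2, 9), (8, 9), (8, 10)}; count = 7.

For each of the 121 pairs (x, y) ∈ F_11², evaluate f(x, y) mod 11. Record the zeros.
  x = 0: [0↦10, 1↦10, 2↦7, 3↦7, 4↦5, 5↦7, 6↦8, 7↦3, 8↦9, 9↦10, 10↦1]  zeros at y ∈ ∅
  x = 1: [0↦6, 1↦6, 2↦1, 3↦8, 4↦0, 5↦5, 6↦7, 7↦1, 8↦4, 9↦0, 10↦6]  zeros at y ∈ {4, 9}
  x = 2: [0↦8, 1↦6, 2↦8, 3↦9, 4↦4, 5↦10, 6↦0, 7↦2, 8↦0, 9↦0, 10↦8]  zeros at y ∈ {6, 8, 9}
  x = 3: [0↦4, 1↦9, 2↦5, 3↦9, 4↦5, 5↦10, 6↦8, 7↦5, 8↦7, 9↦9, 10↦6]  zeros at y ∈ ∅
  x = 4: [0↦4, 1↦3, 2↦2, 3↦7, 4↦2, 5↦4, 6↦8, 7↦9, 8↦2, 9↦4, 10↦10]  zeros at y ∈ ∅
  x = 5: [0↦7, 1↦9, 2↦9, 3↦2, 4↦5, 5↦2, 6↦10, 7↦2, 8↦6, 9↦6, 10↦8]  zeros at y ∈ ∅
  x = 6: [0↦1, 1↦4, 2↦3, 3↦4, 4↦2, 5↦3, 6↦2, 7↦5, 8↦7, 9↦3, 10↦10]  zeros at y ∈ ∅
  x = 7: [0↦7, 1↦9, 2↦5, 3↦1, 4↦3, 5↦6, 6↦5, 7↦6, 8↦4, 9↦5, 10↦4]  zeros at y ∈ ∅
  x = 8: [0↦2, 1↦1, 2↦3, 3↦3, 4↦7, 5↦10, 6↦7, 7↦4, 8↦7, 9↦0, 10↦0]  zeros at y ∈ {9, 10}
  x = 9: [0↦7, 1↦1, 2↦7, 3↦9, 4↦2, 5↦3, 6↦7, 7↦9, 8↦4, 9↦9, 10↦8]  zeros at y ∈ ∅
  x = 10: [0↦10, 1↦8, 2↦5, 3↦7, 4↦9, 5↦6, 6↦4, 7↦9, 8↦5, 9↦9, 10↦5]  zeros at y ∈ ∅
Collecting zeros: affine points = {(1, 4), (1, 9), (2, 6), (2, 8), (2, 9), (8, 9), (8, 10)}.
Total count |C(F_11)_aff| = 7.


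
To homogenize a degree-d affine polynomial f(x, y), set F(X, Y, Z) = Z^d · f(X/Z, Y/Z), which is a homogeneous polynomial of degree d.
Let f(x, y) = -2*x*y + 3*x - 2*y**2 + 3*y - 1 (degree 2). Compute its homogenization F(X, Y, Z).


F(X, Y, Z) = -2*X*Y + 3*X*Z - 2*Y**2 + 3*Y*Z - Z**2

deg(f) = 2.
Substitute x = X/Z, y = Y/Z into f, then multiply by Z^2.
  monomial -2·x^1·y^1 ↦ -2·X^1·Y^1·Z^0.
  monomial 3·x^1·y^0 ↦ 3·X^1·Y^0·Z^1.
  monomial -2·x^0·y^2 ↦ -2·X^0·Y^2·Z^0.
  monomial 3·x^0·y^1 ↦ 3·X^0·Y^1·Z^1.
  monomial -1·x^0·y^0 ↦ -1·X^0·Y^0·Z^2.
Collecting: F(X, Y, Z) = -2*X*Y + 3*X*Z - 2*Y**2 + 3*Y*Z - Z**2.


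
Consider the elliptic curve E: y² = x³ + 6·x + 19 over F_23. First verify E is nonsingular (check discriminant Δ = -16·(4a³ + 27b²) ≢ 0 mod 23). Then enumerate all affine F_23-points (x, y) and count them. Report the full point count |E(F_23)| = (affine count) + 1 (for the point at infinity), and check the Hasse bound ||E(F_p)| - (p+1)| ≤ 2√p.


Affine points = {(1, 7), (1, 16), (2, 4), (2, 19), (3, 8), (3, 15), (5, 6), (5, 17), (6, 8), (6, 15), (7, 6), (7, 17), (8, 2), (8, 21), (11, 6), (11, 17), (12, 5), (12, 18), (14, 8), (14, 15), (16, 5), (16, 18), (18, 5), (18, 18), (19, 0), (22, 9), (22, 14)}; affine count = 27; |E(F_23)| = 28.

Discriminant check: Δ ∝ 4a³ + 27b² = 4·6³ + 27·19² = 4·216 + 27·361 ≡ 8 (mod 23). Nonzero ⇒ E is nonsingular.
For each x ∈ F_23, compute rhs = x³ + 6·x + 19 mod 23, then count y ∈ F_23 with y² ≡ rhs.
  x = 0: rhs = 19, matching y values: none (0 points).
  x = 1: rhs = 3, matching y values: 7, 16 (2 points).
  x = 2: rhs = 16, matching y values: 4, 19 (2 points).
  x = 3: rhs = 18, matching y values: 8, 15 (2 points).
  x = 4: rhs = 15, matching y values: none (0 points).
  x = 5: rhs = 13, matching y values: 6, 17 (2 points).
  x = 6: rhs = 18, matching y values: 8, 15 (2 points).
  x = 7: rhs = 13, matching y values: 6, 17 (2 points).
  x = 8: rhs = 4, matching y values: 2, 21 (2 points).
  x = 9: rhs = 20, matching y values: none (0 points).
  x = 10: rhs = 21, matching y values: none (0 points).
  x = 11: rhs = 13, matching y values: 6, 17 (2 points).
  x = 12: rhs = 2, matching y values: 5, 18 (2 points).
  x = 13: rhs = 17, matching y values: none (0 points).
  x = 14: rhs = 18, matching y values: 8, 15 (2 points).
  x = 15: rhs = 11, matching y values: none (0 points).
  x = 16: rhs = 2, matching y values: 5, 18 (2 points).
  x = 17: rhs = 20, matching y values: none (0 points).
  x = 18: rhs = 2, matching y values: 5, 18 (2 points).
  x = 19: rhs = 0, matching y values: 0 (1 points).
  x = 20: rhs = 20, matching y values: none (0 points).
  x = 21: rhs = 22, matching y values: none (0 points).
  x = 22: rhs = 12, matching y values: 9, 14 (2 points).
Total affine count: 27.
Full point count |E(F_23)| = 27 + 1 = 28.
Hasse bound: |28 − (23+1)| = |4| = 4 ≤ 2√23 ≈ 9.5917 ✓.


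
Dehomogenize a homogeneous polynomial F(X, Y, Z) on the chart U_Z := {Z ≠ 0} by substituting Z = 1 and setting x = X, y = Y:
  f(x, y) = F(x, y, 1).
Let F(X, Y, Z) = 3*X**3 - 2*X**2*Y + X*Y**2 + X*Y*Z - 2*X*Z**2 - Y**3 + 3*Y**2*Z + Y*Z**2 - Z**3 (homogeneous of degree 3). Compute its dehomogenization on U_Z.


f(x, y) = 3*x**3 - 2*x**2*y + x*y**2 + x*y - 2*x - y**3 + 3*y**2 + y - 1

On U_Z we set Z = 1. Each monomial c·X^i·Y^j·Z^k in F becomes c·x^i·y^j·1^k = c·x^i·y^j.
Substituting Z = 1: F(X, Y, 1) = 3*x**3 - 2*x**2*y + x*y**2 + x*y - 2*x - y**3 + 3*y**2 + y - 1.
Note: deg(f) ≤ deg(F) = 3; strict inequality happens when F is divisible by Z (lost terms).


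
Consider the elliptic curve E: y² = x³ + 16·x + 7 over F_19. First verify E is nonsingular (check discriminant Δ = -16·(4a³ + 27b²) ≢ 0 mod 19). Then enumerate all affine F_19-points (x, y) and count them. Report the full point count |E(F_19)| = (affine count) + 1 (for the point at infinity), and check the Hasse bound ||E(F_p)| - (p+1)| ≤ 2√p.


Affine points = {(0, 8), (0, 11), (1, 9), (1, 10), (2, 3), (2, 16), (3, 5), (3, 14), (7, 5), (7, 14), (8, 1), (8, 18), (9, 5), (9, 14), (14, 7), (14, 12), (17, 9), (17, 10), (18, 3), (18, 16)}; affine count = 20; |E(F_19)| = 21.

Discriminant check: Δ ∝ 4a³ + 27b² = 4·16³ + 27·7² = 4·4096 + 27·49 ≡ 18 (mod 19). Nonzero ⇒ E is nonsingular.
For each x ∈ F_19, compute rhs = x³ + 16·x + 7 mod 19, then count y ∈ F_19 with y² ≡ rhs.
  x = 0: rhs = 7, matching y values: 8, 11 (2 points).
  x = 1: rhs = 5, matching y values: 9, 10 (2 points).
  x = 2: rhs = 9, matching y values: 3, 16 (2 points).
  x = 3: rhs = 6, matching y values: 5, 14 (2 points).
  x = 4: rhs = 2, matching y values: none (0 points).
  x = 5: rhs = 3, matching y values: none (0 points).
  x = 6: rhs = 15, matching y values: none (0 points).
  x = 7: rhs = 6, matching y values: 5, 14 (2 points).
  x = 8: rhs = 1, matching y values: 1, 18 (2 points).
  x = 9: rhs = 6, matching y values: 5, 14 (2 points).
  x = 10: rhs = 8, matching y values: none (0 points).
  x = 11: rhs = 13, matching y values: none (0 points).
  x = 12: rhs = 8, matching y values: none (0 points).
  x = 13: rhs = 18, matching y values: none (0 points).
  x = 14: rhs = 11, matching y values: 7, 12 (2 points).
  x = 15: rhs = 12, matching y values: none (0 points).
  x = 16: rhs = 8, matching y values: none (0 points).
  x = 17: rhs = 5, matching y values: 9, 10 (2 points).
  x = 18: rhs = 9, matching y values: 3, 16 (2 points).
Total affine count: 20.
Full point count |E(F_19)| = 20 + 1 = 21.
Hasse bound: |21 − (19+1)| = |1| = 1 ≤ 2√19 ≈ 8.7178 ✓.


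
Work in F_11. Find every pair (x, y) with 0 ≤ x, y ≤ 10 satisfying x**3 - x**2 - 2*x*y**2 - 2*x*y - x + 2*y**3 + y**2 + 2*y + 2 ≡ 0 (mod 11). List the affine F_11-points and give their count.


Affine F_11-points: {(0, 4), (1, 7), (3, 9), (4, 2), (5, 7), (6, 0), (6, 4), (6, 7), (7, 5), (7, 8), (7, 10), (8, 3), (9, 10), (10, 9)}; count = 14.

For each of the 121 pairs (x, y) ∈ F_11², evaluate f(x, y) mod 11. Record the zeros.
  x = 0: [0↦2, 1↦7, 2↦4, 3↦5, 4↦0, 5↦1, 6↦9, 7↦3, 8↦6, 9↦8, 10↦10]  zeros at y ∈ {4}
  x = 1: [0↦1, 1↦2, 2↦2, 3↦2, 4↦3, 5↦6, 6↦1, 7↦0, 8↦4, 9↦3, 10↦9]  zeros at y ∈ {7}
  x = 2: [0↦4, 1↦1, 2↦4, 3↦3, 4↦10, 5↦4, 6↦8, 7↦1, 8↦6, 9↦2, 10↦1]  zeros at y ∈ ∅
  x = 3: [0↦6, 1↦10, 2↦5, 3↦3, 4↦5, 5↦1, 6↦3, 7↦1, 8↦7, 9↦0, 10↦3]  zeros at y ∈ {9}
  x = 4: [0↦2, 1↦2, 2↦0, 3↦8, 4↦5, 5↦3, 6↦3, 7↦6, 8↦2, 9↦3, 10↦10]  zeros at y ∈ {2}
  x = 5: [0↦9, 1↦5, 2↦6, 3↦2, 4↦5, 5↦5, 6↦3, 7↦0, 8↦8, 9↦6, 10↦6]  zeros at y ∈ {7}
  x = 6: [0↦0, 1↦3, 2↦7, 3↦2, 4↦0, 5↦2, 6↦9, 7↦0, 8↦9, 9↦4, 10↦8]  zeros at y ∈ {0, 4, 7}
  x = 7: [0↦3, 1↦2, 2↦9, 3↦3, 4↦7, 5↦0, 6↦5, 7↦1, 8↦0, 9↦3, 10↦0]  zeros at y ∈ {5, 8, 10}
  x = 8: [0↦2, 1↦8, 2↦7, 3↦0, 4↦10, 5↦5, 6↦8, 7↦9, 8↦9, 9↦9, 10↦10]  zeros at y ∈ {3}
  x = 9: [0↦3, 1↦5, 2↦7, 3↦10, 4↦4, 5↦1, 6↦2, 7↦8, 8↦9, 9↦6, 10↦0]  zeros at y ∈ {10}
  x = 10: [0↦1, 1↦10, 2↦4, 3↦6, 4↦6, 5↦5, 6↦4, 7↦4, 8↦6, 9↦0, 10↦9]  zeros at y ∈ {9}
Collecting zeros: affine points = {(0, 4), (1, 7), (3, 9), (4, 2), (5, 7), (6, 0), (6, 4), (6, 7), (7, 5), (7, 8), (7, 10), (8, 3), (9, 10), (10, 9)}.
Total count |C(F_11)_aff| = 14.
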